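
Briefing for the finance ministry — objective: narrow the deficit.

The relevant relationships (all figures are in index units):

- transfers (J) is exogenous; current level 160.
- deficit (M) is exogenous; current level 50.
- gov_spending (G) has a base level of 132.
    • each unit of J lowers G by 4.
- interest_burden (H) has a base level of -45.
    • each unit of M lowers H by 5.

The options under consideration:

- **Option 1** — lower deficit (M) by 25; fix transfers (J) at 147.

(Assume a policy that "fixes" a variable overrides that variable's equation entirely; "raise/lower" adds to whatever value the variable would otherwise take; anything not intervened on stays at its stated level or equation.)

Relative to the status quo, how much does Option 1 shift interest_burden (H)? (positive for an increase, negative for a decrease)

Baseline:
  M = 50
  H = -45 − 5·50 = -295
Option 1 (M − 25, J := 147):
  M = 50 − 25 = 25
  H = -45 − 5·25 = -170
Change in H: -170 − (-295) = 125

125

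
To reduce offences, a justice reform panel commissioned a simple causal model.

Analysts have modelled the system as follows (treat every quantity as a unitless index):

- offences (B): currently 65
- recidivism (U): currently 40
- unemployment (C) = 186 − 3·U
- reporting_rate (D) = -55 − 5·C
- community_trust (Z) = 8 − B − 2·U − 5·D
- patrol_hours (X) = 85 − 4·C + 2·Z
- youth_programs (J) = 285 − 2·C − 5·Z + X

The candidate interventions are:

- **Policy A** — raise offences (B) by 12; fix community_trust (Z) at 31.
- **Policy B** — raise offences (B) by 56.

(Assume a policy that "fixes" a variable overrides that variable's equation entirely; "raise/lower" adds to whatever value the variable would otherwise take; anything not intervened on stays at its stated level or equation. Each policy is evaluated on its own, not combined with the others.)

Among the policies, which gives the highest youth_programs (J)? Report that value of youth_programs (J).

-119

Policy A (B + 12, Z := 31):
  B = 65 + 12 = 77
  U = 40
  C = 186 − 3·40 = 66
  D = -55 − 5·66 = -385
  Z = 31
  X = 85 − 4·66 + 2·31 = -117
  J = 285 − 2·66 − 5·31 + (-117) = -119
Policy B (B + 56):
  B = 65 + 56 = 121
  U = 40
  C = 186 − 3·40 = 66
  D = -55 − 5·66 = -385
  Z = 8 − 121 − 2·40 − 5·(-385) = 1732
  X = 85 − 4·66 + 2·1732 = 3285
  J = 285 − 2·66 − 5·1732 + 3285 = -5222
Comparing — Policy A: J=-119, Policy B: J=-5222. Highest is -119 (Policy A).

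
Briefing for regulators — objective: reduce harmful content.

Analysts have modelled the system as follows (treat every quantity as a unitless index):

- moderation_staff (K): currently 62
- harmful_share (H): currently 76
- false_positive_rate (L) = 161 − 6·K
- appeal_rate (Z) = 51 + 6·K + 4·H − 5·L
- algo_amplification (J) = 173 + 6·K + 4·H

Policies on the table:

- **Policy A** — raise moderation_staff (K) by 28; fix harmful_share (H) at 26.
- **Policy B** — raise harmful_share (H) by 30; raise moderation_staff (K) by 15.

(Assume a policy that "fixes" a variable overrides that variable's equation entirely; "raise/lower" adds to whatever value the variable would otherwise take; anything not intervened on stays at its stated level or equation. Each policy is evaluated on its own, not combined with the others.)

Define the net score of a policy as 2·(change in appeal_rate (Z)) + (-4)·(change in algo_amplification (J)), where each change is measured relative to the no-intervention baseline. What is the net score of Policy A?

Baseline:
  K = 62
  H = 76
  L = 161 − 6·62 = -211
  Z = 51 + 6·62 + 4·76 − 5·(-211) = 1782
  J = 173 + 6·62 + 4·76 = 849
Policy A (K + 28, H := 26):
  K = 62 + 28 = 90
  H = 26
  L = 161 − 6·90 = -379
  Z = 51 + 6·90 + 4·26 − 5·(-379) = 2590
  J = 173 + 6·90 + 4·26 = 817
ΔZ = 2590 − 1782 = 808; ΔJ = 817 − 849 = -32
Score = 2·808 + (-4)·(-32) = 1744

1744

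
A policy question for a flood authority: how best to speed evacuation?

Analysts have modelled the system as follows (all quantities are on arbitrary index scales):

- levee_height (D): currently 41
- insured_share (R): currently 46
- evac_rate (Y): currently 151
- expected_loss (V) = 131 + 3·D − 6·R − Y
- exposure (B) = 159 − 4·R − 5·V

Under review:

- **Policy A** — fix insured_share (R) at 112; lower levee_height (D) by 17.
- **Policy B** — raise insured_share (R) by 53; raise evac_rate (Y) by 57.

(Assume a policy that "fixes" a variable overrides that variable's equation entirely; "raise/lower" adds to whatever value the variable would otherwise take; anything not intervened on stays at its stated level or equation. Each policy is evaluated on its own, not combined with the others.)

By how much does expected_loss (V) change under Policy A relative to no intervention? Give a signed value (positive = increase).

Baseline:
  D = 41
  R = 46
  Y = 151
  V = 131 + 3·41 − 6·46 − 151 = -173
Policy A (R := 112, D − 17):
  D = 41 − 17 = 24
  R = 112
  Y = 151
  V = 131 + 3·24 − 6·112 − 151 = -620
Change in V: -620 − (-173) = -447

-447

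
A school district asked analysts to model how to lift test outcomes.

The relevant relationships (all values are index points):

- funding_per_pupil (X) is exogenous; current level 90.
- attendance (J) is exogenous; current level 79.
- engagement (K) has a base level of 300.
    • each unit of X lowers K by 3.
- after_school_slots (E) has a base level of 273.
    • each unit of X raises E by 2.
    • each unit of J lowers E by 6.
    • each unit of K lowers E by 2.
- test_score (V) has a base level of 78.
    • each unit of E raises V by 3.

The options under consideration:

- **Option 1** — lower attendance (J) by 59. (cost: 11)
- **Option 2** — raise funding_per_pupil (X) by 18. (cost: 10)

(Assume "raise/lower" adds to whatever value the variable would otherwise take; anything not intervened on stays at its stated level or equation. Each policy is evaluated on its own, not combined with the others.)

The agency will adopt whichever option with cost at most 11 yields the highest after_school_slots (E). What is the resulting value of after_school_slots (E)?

Option 1 (J − 59):
  X = 90
  J = 79 − 59 = 20
  K = 300 − 3·90 = 30
  E = 273 + 2·90 − 6·20 − 2·30 = 273
Option 2 (X + 18):
  X = 90 + 18 = 108
  J = 79
  K = 300 − 3·108 = -24
  E = 273 + 2·108 − 6·79 − 2·(-24) = 63
Comparing — Option 1: E=273, Option 2: E=63. Highest is 273 (Option 1).

273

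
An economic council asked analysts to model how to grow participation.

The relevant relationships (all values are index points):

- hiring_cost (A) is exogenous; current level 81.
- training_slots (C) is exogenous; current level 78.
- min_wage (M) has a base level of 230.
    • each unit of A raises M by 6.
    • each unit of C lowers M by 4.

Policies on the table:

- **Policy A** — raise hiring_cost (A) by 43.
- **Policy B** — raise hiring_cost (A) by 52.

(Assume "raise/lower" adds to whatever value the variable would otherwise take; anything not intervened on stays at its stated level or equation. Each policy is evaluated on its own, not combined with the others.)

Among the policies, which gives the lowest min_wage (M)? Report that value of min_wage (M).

662

Policy A (A + 43):
  A = 81 + 43 = 124
  C = 78
  M = 230 + 6·124 − 4·78 = 662
Policy B (A + 52):
  A = 81 + 52 = 133
  C = 78
  M = 230 + 6·133 − 4·78 = 716
Comparing — Policy A: M=662, Policy B: M=716. Lowest is 662 (Policy A).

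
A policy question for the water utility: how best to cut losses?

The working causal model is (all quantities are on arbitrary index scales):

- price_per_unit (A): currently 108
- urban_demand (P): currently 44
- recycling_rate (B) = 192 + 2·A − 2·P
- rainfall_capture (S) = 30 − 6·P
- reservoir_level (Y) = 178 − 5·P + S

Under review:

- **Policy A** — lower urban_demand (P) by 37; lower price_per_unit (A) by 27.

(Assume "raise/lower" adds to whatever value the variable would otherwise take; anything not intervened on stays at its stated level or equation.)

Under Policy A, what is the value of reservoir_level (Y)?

Policy A (P − 37, A − 27):
  P = 44 − 37 = 7
  S = 30 − 6·7 = -12
  Y = 178 − 5·7 + (-12) = 131

131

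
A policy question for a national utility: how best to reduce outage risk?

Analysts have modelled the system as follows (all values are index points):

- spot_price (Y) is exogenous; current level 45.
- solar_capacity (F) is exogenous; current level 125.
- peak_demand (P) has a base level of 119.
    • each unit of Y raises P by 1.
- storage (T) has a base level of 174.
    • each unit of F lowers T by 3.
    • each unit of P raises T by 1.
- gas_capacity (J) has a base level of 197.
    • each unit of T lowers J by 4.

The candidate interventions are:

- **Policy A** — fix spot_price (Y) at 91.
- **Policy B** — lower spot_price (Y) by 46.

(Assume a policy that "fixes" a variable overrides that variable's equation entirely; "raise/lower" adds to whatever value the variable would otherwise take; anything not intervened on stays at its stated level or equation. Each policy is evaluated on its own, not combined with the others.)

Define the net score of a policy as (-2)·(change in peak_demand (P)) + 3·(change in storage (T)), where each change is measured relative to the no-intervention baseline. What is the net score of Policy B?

-46

Baseline:
  Y = 45
  F = 125
  P = 119 + 45 = 164
  T = 174 − 3·125 + 164 = -37
Policy B (Y − 46):
  Y = 45 − 46 = -1
  F = 125
  P = 119 + (-1) = 118
  T = 174 − 3·125 + 118 = -83
ΔP = 118 − 164 = -46; ΔT = -83 − (-37) = -46
Score = (-2)·(-46) + 3·(-46) = -46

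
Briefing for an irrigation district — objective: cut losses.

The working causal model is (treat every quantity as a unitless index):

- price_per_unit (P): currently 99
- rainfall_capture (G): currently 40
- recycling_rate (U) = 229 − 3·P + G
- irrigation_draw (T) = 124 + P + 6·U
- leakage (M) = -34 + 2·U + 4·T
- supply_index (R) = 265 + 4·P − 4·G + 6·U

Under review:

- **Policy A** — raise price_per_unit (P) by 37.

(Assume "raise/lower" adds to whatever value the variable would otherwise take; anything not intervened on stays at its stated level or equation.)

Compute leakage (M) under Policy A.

-2608

Policy A (P + 37):
  P = 99 + 37 = 136
  G = 40
  U = 229 − 3·136 + 40 = -139
  T = 124 + 136 + 6·(-139) = -574
  M = -34 + 2·(-139) + 4·(-574) = -2608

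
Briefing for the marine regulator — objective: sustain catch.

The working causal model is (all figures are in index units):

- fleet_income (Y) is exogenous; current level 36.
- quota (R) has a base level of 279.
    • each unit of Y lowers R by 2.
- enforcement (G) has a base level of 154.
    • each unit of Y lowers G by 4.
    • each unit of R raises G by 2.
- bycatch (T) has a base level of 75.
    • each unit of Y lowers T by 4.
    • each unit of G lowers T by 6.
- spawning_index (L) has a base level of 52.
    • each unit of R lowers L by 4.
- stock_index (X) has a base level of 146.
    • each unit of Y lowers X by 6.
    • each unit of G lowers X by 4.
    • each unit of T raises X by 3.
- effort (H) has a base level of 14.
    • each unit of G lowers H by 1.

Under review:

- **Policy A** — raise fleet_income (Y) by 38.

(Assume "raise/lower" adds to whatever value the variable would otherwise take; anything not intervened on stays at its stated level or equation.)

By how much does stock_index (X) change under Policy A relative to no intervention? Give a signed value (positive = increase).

6004

Baseline:
  Y = 36
  R = 279 − 2·36 = 207
  G = 154 − 4·36 + 2·207 = 424
  T = 75 − 4·36 − 6·424 = -2613
  X = 146 − 6·36 − 4·424 + 3·(-2613) = -9605
Policy A (Y + 38):
  Y = 36 + 38 = 74
  R = 279 − 2·74 = 131
  G = 154 − 4·74 + 2·131 = 120
  T = 75 − 4·74 − 6·120 = -941
  X = 146 − 6·74 − 4·120 + 3·(-941) = -3601
Change in X: -3601 − (-9605) = 6004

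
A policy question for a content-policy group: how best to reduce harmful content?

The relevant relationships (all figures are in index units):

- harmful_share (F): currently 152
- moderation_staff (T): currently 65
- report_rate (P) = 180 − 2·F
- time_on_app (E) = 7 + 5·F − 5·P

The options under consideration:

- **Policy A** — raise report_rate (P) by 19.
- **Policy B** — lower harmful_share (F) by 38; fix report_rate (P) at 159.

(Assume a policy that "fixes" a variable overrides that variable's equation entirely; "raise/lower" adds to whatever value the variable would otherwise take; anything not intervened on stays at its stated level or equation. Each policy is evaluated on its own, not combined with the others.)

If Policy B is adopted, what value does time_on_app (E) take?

-218

Policy B (F − 38, P := 159):
  F = 152 − 38 = 114
  P = 159
  E = 7 + 5·114 − 5·159 = -218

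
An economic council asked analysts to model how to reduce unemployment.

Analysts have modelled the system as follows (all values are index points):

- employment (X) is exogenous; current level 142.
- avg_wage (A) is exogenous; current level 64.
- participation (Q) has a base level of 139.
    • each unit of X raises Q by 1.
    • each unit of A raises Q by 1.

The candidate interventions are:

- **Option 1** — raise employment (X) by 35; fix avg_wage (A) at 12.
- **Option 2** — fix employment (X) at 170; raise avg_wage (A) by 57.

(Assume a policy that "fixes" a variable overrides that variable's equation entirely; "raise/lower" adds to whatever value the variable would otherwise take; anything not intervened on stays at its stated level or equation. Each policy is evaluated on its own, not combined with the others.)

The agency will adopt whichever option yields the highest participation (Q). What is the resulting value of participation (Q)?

Option 1 (X + 35, A := 12):
  X = 142 + 35 = 177
  A = 12
  Q = 139 + 177 + 12 = 328
Option 2 (X := 170, A + 57):
  X = 170
  A = 64 + 57 = 121
  Q = 139 + 170 + 121 = 430
Comparing — Option 1: Q=328, Option 2: Q=430. Highest is 430 (Option 2).

430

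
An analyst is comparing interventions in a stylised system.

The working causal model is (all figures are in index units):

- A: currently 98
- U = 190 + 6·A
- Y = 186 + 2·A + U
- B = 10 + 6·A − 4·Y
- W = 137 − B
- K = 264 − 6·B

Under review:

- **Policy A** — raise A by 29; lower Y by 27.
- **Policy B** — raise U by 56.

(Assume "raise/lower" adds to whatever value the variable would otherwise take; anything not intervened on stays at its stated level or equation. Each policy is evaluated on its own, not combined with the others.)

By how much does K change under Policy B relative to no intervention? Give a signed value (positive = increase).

1344

Baseline:
  A = 98
  U = 190 + 6·98 = 778
  Y = 186 + 2·98 + 778 = 1160
  B = 10 + 6·98 − 4·1160 = -4042
  K = 264 − 6·(-4042) = 24516
Policy B (U + 56):
  A = 98
  U = 190 + 6·98 (+56 from intervention) = 834
  Y = 186 + 2·98 + 834 = 1216
  B = 10 + 6·98 − 4·1216 = -4266
  K = 264 − 6·(-4266) = 25860
Change in K: 25860 − 24516 = 1344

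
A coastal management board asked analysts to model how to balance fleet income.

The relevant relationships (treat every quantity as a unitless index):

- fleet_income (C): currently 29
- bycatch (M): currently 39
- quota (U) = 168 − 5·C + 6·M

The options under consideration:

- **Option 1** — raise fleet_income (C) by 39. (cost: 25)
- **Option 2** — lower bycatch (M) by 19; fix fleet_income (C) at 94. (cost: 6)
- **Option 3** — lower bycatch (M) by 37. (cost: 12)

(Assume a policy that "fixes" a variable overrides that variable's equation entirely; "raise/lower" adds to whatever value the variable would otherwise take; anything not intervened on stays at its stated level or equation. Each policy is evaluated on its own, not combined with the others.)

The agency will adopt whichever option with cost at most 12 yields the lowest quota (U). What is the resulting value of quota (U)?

Option 2 (M − 19, C := 94):
  C = 94
  M = 39 − 19 = 20
  U = 168 − 5·94 + 6·20 = -182
Option 3 (M − 37):
  C = 29
  M = 39 − 37 = 2
  U = 168 − 5·29 + 6·2 = 35
Comparing — Option 2: U=-182, Option 3: U=35. Lowest is -182 (Option 2).

-182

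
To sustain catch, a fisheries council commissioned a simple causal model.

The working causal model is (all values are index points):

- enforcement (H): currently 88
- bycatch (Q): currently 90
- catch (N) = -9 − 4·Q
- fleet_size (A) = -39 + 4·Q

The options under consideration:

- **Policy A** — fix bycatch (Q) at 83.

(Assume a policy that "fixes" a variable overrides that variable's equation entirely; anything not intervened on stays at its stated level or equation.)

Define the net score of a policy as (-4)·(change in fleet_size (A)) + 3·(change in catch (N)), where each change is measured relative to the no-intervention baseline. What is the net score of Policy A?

196

Baseline:
  Q = 90
  N = -9 − 4·90 = -369
  A = -39 + 4·90 = 321
Policy A (Q := 83):
  Q = 83
  N = -9 − 4·83 = -341
  A = -39 + 4·83 = 293
ΔA = 293 − 321 = -28; ΔN = -341 − (-369) = 28
Score = (-4)·(-28) + 3·28 = 196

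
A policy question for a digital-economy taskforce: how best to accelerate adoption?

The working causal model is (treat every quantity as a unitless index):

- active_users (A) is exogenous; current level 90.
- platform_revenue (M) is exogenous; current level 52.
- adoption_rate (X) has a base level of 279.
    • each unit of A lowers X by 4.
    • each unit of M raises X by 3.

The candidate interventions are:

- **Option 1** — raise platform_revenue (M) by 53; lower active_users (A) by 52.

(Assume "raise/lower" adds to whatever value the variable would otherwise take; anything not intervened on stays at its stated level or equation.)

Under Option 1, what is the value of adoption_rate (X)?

442

Option 1 (M + 53, A − 52):
  A = 90 − 52 = 38
  M = 52 + 53 = 105
  X = 279 − 4·38 + 3·105 = 442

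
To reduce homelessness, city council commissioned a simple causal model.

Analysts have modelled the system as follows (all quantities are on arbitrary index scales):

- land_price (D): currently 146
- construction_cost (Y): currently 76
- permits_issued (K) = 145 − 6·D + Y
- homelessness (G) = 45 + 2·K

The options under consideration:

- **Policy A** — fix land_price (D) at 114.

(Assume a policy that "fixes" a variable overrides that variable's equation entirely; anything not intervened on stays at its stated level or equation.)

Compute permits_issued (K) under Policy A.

-463

Policy A (D := 114):
  D = 114
  Y = 76
  K = 145 − 6·114 + 76 = -463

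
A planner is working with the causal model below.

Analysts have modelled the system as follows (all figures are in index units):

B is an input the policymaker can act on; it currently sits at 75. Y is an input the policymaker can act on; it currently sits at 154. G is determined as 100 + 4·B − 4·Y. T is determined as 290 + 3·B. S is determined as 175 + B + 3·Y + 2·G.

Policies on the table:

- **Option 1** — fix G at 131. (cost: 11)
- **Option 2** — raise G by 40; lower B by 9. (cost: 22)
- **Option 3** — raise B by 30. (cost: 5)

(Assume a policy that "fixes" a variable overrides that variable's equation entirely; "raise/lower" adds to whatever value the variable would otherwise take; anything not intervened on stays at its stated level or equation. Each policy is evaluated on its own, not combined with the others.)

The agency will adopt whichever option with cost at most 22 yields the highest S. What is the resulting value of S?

974

Option 1 (G := 131):
  B = 75
  Y = 154
  G = 131
  S = 175 + 75 + 3·154 + 2·131 = 974
Option 2 (G + 40, B − 9):
  B = 75 − 9 = 66
  Y = 154
  G = 100 + 4·66 − 4·154 (+40 from intervention) = -212
  S = 175 + 66 + 3·154 + 2·(-212) = 279
Option 3 (B + 30):
  B = 75 + 30 = 105
  Y = 154
  G = 100 + 4·105 − 4·154 = -96
  S = 175 + 105 + 3·154 + 2·(-96) = 550
Comparing — Option 1: S=974, Option 2: S=279, Option 3: S=550. Highest is 974 (Option 1).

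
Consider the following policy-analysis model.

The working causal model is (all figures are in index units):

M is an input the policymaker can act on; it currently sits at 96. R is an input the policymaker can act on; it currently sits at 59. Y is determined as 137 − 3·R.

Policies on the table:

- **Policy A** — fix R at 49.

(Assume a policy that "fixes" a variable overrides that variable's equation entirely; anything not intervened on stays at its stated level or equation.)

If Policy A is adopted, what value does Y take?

-10

Policy A (R := 49):
  R = 49
  Y = 137 − 3·49 = -10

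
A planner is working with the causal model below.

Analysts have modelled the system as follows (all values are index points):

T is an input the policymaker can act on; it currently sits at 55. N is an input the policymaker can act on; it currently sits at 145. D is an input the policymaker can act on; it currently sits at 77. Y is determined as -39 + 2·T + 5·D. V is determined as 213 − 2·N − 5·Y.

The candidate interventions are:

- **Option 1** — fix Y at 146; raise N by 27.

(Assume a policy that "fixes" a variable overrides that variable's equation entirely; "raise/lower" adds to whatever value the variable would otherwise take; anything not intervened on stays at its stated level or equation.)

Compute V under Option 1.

Option 1 (Y := 146, N + 27):
  T = 55
  N = 145 + 27 = 172
  D = 77
  Y = 146
  V = 213 − 2·172 − 5·146 = -861

-861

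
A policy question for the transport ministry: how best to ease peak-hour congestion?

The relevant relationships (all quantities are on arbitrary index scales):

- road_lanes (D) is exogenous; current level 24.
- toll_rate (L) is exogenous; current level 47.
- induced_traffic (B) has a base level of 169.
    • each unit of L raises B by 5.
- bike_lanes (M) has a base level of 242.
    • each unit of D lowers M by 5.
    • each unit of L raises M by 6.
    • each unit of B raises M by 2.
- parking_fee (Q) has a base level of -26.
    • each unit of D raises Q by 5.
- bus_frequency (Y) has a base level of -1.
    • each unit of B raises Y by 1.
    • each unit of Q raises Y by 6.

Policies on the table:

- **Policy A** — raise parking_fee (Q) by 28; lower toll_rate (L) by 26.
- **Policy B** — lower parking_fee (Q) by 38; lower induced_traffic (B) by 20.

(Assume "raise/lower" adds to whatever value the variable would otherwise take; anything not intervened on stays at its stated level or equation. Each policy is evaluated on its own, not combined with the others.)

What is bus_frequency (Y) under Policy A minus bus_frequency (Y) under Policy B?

Policy A (Q + 28, L − 26):
  D = 24
  L = 47 − 26 = 21
  B = 169 + 5·21 = 274
  Q = -26 + 5·24 (+28 from intervention) = 122
  Y = -1 + 274 + 6·122 = 1005
Policy B (Q − 38, B − 20):
  D = 24
  L = 47
  B = 169 + 5·47 (−20 from intervention) = 384
  Q = -26 + 5·24 (−38 from intervention) = 56
  Y = -1 + 384 + 6·56 = 719
Y: 1005 − 719 = 286

286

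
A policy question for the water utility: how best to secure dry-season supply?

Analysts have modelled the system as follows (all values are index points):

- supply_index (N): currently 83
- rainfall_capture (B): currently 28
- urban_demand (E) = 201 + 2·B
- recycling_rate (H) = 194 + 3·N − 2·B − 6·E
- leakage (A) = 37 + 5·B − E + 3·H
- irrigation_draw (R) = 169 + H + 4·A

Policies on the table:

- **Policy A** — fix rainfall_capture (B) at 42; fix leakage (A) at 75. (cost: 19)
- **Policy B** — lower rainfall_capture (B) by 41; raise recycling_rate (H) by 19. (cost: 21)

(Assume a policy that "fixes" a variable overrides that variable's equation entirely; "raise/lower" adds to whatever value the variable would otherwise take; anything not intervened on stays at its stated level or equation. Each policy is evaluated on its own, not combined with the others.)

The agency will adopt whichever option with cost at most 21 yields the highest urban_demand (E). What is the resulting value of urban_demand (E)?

285

Policy A (B := 42, A := 75):
  B = 42
  E = 201 + 2·42 = 285
Policy B (B − 41, H + 19):
  B = 28 − 41 = -13
  E = 201 + 2·(-13) = 175
Comparing — Policy A: E=285, Policy B: E=175. Highest is 285 (Policy A).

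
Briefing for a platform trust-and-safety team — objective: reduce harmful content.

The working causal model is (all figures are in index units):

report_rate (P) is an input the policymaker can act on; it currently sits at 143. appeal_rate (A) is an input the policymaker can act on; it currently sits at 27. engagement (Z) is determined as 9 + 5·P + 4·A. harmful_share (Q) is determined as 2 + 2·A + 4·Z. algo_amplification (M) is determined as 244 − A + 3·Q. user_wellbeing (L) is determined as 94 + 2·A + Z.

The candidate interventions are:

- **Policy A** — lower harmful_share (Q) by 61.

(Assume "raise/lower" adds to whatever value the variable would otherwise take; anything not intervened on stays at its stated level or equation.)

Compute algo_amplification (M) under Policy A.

Policy A (Q − 61):
  P = 143
  A = 27
  Z = 9 + 5·143 + 4·27 = 832
  Q = 2 + 2·27 + 4·832 (−61 from intervention) = 3323
  M = 244 − 27 + 3·3323 = 10186

10186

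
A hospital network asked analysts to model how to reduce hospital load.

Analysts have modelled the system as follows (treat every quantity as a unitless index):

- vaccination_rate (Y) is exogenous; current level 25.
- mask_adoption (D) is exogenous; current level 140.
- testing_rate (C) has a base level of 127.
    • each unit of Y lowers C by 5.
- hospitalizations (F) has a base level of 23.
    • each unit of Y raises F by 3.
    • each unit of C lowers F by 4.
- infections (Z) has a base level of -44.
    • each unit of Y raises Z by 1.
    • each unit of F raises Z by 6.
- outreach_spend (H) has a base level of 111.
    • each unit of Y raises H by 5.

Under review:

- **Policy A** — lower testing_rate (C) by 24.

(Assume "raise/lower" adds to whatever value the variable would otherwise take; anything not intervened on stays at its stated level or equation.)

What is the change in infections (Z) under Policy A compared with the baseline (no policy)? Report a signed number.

Baseline:
  Y = 25
  C = 127 − 5·25 = 2
  F = 23 + 3·25 − 4·2 = 90
  Z = -44 + 25 + 6·90 = 521
Policy A (C − 24):
  Y = 25
  C = 127 − 5·25 (−24 from intervention) = -22
  F = 23 + 3·25 − 4·(-22) = 186
  Z = -44 + 25 + 6·186 = 1097
Change in Z: 1097 − 521 = 576

576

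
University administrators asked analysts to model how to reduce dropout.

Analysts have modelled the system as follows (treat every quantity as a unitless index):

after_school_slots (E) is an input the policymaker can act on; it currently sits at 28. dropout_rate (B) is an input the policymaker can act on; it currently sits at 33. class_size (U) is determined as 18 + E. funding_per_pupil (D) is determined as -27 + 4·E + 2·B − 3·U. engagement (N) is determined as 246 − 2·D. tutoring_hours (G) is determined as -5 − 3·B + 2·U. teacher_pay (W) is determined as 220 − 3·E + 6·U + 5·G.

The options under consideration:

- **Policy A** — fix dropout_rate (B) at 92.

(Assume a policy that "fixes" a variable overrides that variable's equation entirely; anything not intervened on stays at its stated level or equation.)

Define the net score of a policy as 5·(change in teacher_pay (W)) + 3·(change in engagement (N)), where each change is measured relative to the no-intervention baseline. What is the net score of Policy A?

Baseline:
  E = 28
  B = 33
  U = 18 + 28 = 46
  D = -27 + 4·28 + 2·33 − 3·46 = 13
  N = 246 − 2·13 = 220
  G = -5 − 3·33 + 2·46 = -12
  W = 220 − 3·28 + 6·46 + 5·(-12) = 352
Policy A (B := 92):
  E = 28
  B = 92
  U = 18 + 28 = 46
  D = -27 + 4·28 + 2·92 − 3·46 = 131
  N = 246 − 2·131 = -16
  G = -5 − 3·92 + 2·46 = -189
  W = 220 − 3·28 + 6·46 + 5·(-189) = -533
ΔW = -533 − 352 = -885; ΔN = -16 − 220 = -236
Score = 5·(-885) + 3·(-236) = -5133

-5133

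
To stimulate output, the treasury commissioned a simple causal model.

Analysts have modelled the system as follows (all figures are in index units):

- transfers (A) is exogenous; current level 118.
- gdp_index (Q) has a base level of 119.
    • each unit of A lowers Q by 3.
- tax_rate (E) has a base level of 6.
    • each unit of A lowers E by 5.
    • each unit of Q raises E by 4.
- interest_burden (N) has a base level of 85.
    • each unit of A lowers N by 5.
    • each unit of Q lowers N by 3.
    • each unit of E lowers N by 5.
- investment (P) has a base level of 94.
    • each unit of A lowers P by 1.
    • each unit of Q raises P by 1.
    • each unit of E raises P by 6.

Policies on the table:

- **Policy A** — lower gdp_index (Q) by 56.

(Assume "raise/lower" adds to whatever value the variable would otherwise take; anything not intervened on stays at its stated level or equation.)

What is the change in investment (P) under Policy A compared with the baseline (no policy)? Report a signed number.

-1400

Baseline:
  A = 118
  Q = 119 − 3·118 = -235
  E = 6 − 5·118 + 4·(-235) = -1524
  P = 94 − 118 + (-235) + 6·(-1524) = -9403
Policy A (Q − 56):
  A = 118
  Q = 119 − 3·118 (−56 from intervention) = -291
  E = 6 − 5·118 + 4·(-291) = -1748
  P = 94 − 118 + (-291) + 6·(-1748) = -10803
Change in P: -10803 − (-9403) = -1400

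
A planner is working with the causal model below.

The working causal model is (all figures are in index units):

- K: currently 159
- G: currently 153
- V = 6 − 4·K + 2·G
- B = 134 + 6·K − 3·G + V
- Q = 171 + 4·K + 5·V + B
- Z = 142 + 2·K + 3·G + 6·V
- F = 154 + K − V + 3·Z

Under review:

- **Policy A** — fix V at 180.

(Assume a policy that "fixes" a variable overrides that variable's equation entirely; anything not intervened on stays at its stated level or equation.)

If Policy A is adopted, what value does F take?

6130

Policy A (V := 180):
  K = 159
  G = 153
  V = 180
  Z = 142 + 2·159 + 3·153 + 6·180 = 1999
  F = 154 + 159 − 180 + 3·1999 = 6130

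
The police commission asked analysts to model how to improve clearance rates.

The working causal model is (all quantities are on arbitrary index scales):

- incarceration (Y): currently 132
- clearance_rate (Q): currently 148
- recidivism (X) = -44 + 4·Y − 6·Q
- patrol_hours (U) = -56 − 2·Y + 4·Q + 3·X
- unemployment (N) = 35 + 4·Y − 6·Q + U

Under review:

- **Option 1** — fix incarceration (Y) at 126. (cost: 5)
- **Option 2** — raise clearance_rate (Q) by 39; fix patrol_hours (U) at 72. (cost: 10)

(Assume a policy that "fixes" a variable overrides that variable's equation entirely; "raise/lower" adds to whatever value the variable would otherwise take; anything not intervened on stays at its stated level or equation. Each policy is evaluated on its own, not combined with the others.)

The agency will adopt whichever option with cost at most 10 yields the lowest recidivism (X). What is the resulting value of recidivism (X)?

Option 1 (Y := 126):
  Y = 126
  Q = 148
  X = -44 + 4·126 − 6·148 = -428
Option 2 (Q + 39, U := 72):
  Y = 132
  Q = 148 + 39 = 187
  X = -44 + 4·132 − 6·187 = -638
Comparing — Option 1: X=-428, Option 2: X=-638. Lowest is -638 (Option 2).

-638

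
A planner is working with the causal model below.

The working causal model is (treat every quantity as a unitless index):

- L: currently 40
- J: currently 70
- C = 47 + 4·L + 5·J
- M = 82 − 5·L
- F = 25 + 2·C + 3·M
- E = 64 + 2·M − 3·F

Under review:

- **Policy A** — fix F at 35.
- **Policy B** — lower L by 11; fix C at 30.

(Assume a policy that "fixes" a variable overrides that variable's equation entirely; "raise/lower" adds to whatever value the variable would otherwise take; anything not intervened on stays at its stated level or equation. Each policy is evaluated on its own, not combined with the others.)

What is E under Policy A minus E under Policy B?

Policy A (F := 35):
  L = 40
  J = 70
  C = 47 + 4·40 + 5·70 = 557
  M = 82 − 5·40 = -118
  F = 35
  E = 64 + 2·(-118) − 3·35 = -277
Policy B (L − 11, C := 30):
  L = 40 − 11 = 29
  J = 70
  C = 30
  M = 82 − 5·29 = -63
  F = 25 + 2·30 + 3·(-63) = -104
  E = 64 + 2·(-63) − 3·(-104) = 250
E: -277 − 250 = -527

-527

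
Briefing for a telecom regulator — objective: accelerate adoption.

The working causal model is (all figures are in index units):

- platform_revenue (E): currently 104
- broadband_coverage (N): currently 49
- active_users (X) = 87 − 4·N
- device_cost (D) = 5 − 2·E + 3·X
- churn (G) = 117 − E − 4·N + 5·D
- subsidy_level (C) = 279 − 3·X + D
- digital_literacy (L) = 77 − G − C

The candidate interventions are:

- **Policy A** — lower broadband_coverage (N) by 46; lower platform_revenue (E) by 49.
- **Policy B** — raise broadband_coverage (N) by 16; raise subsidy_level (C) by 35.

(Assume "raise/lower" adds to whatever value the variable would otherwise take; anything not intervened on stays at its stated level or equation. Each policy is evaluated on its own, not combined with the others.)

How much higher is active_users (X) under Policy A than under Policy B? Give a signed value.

Policy A (N − 46, E − 49):
  N = 49 − 46 = 3
  X = 87 − 4·3 = 75
Policy B (N + 16, C + 35):
  N = 49 + 16 = 65
  X = 87 − 4·65 = -173
X: 75 − (-173) = 248

248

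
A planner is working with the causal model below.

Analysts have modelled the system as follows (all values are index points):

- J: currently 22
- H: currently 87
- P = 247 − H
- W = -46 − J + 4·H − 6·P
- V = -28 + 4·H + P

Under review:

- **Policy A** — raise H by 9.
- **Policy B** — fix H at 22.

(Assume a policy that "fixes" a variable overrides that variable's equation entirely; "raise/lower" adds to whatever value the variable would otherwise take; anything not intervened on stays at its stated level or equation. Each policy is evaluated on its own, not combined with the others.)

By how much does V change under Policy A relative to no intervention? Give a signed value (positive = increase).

Baseline:
  H = 87
  P = 247 − 87 = 160
  V = -28 + 4·87 + 160 = 480
Policy A (H + 9):
  H = 87 + 9 = 96
  P = 247 − 96 = 151
  V = -28 + 4·96 + 151 = 507
Change in V: 507 − 480 = 27

27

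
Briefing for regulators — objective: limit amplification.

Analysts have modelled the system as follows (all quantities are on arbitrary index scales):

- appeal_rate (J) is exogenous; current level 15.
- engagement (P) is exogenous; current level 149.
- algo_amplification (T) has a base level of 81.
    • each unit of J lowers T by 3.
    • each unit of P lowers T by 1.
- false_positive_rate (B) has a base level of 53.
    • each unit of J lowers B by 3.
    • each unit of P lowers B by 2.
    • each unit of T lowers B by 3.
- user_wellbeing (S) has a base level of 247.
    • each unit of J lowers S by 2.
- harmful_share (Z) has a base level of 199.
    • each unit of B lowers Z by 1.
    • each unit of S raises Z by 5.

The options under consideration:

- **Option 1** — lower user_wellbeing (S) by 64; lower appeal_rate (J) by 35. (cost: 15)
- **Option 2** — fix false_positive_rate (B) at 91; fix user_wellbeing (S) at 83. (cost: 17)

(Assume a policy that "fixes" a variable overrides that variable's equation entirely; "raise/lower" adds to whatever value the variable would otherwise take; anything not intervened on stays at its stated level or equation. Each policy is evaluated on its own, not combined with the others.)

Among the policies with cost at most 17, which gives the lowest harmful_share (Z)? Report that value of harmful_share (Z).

Option 1 (S − 64, J − 35):
  J = 15 − 35 = -20
  P = 149
  T = 81 − 3·(-20) − 149 = -8
  B = 53 − 3·(-20) − 2·149 − 3·(-8) = -161
  S = 247 − 2·(-20) (−64 from intervention) = 223
  Z = 199 − (-161) + 5·223 = 1475
Option 2 (B := 91, S := 83):
  J = 15
  P = 149
  T = 81 − 3·15 − 149 = -113
  B = 91
  S = 83
  Z = 199 − 91 + 5·83 = 523
Comparing — Option 1: Z=1475, Option 2: Z=523. Lowest is 523 (Option 2).

523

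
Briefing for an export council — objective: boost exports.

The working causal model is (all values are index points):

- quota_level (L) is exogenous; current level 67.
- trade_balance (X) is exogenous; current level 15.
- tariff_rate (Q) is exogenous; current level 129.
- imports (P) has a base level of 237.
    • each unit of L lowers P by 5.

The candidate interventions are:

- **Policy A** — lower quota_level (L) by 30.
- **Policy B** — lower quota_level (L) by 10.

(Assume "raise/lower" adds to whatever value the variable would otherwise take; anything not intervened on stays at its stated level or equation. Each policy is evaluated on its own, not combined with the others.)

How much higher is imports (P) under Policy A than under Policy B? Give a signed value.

100

Policy A (L − 30):
  L = 67 − 30 = 37
  P = 237 − 5·37 = 52
Policy B (L − 10):
  L = 67 − 10 = 57
  P = 237 − 5·57 = -48
P: 52 − (-48) = 100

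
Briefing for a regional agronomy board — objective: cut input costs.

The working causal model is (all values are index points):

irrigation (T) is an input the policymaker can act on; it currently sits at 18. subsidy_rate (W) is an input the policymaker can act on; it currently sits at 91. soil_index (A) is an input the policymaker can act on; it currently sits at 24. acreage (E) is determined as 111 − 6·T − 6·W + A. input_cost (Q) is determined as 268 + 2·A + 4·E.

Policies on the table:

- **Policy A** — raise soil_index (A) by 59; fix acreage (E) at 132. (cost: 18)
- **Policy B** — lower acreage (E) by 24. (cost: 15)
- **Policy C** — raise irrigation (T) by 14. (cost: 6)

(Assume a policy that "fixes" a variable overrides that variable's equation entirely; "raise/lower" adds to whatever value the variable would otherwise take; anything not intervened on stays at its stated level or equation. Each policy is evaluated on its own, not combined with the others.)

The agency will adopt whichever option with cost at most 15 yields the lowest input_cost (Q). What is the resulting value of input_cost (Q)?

-2096

Policy B (E − 24):
  T = 18
  W = 91
  A = 24
  E = 111 − 6·18 − 6·91 + 24 (−24 from intervention) = -543
  Q = 268 + 2·24 + 4·(-543) = -1856
Policy C (T + 14):
  T = 18 + 14 = 32
  W = 91
  A = 24
  E = 111 − 6·32 − 6·91 + 24 = -603
  Q = 268 + 2·24 + 4·(-603) = -2096
Comparing — Policy B: Q=-1856, Policy C: Q=-2096. Lowest is -2096 (Policy C).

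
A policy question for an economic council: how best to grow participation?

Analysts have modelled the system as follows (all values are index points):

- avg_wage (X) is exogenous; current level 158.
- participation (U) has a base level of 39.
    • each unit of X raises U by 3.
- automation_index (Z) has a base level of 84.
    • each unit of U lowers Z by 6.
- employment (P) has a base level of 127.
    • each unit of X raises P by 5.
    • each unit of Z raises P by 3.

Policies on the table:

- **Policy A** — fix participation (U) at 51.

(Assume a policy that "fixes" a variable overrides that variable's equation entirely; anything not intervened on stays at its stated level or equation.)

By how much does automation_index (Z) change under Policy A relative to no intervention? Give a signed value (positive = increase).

Baseline:
  X = 158
  U = 39 + 3·158 = 513
  Z = 84 − 6·513 = -2994
Policy A (U := 51):
  X = 158
  U = 51
  Z = 84 − 6·51 = -222
Change in Z: -222 − (-2994) = 2772

2772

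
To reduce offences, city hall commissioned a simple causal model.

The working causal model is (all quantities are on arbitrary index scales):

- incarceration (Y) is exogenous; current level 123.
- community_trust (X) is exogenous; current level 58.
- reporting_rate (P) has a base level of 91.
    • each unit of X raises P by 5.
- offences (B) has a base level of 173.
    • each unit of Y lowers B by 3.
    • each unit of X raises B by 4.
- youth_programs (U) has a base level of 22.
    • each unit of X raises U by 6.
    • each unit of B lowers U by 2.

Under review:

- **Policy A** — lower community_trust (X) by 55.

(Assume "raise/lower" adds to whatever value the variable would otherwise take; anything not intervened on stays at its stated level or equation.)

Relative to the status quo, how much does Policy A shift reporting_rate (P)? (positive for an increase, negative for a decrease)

Baseline:
  X = 58
  P = 91 + 5·58 = 381
Policy A (X − 55):
  X = 58 − 55 = 3
  P = 91 + 5·3 = 106
Change in P: 106 − 381 = -275

-275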